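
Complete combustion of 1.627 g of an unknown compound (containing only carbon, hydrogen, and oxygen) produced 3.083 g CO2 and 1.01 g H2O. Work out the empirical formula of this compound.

C5H8O3

mol C = 3.083 / 44.01 = 0.07005; mass C = 0.07005 × 12.01 = 0.8413 g
mol H = 2 × (1.01 / 18.02) = 0.1121; mass H = 0.1121 × 1.008 = 0.1130 g
mass O = 1.627 − (0.9543) = 0.6727 g → mol O = 0.04204
Smallest is O at 0.04204 mol; normalising gives C 1.666, H 2.666, O 1.000
×3: C 5.00, H 8.00, O 3.00 → C5H8O3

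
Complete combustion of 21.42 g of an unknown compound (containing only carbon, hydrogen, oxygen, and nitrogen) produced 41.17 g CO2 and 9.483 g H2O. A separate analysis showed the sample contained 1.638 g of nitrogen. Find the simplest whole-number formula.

C8H9NO4

mol C = 41.17 / 44.01 = 0.9355; mass C = 0.9355 × 12.01 = 11.23 g
mol H = 2 × (9.483 / 18.02) = 1.052; mass H = 1.052 × 1.008 = 1.061 g
mol N = 1.638 / 14.01 = 0.1169
mass O = 21.42 − (13.93) = 7.486 g → mol O = 0.4679
Divide by the smallest (0.1169 mol N): C 8.001, H 9.002, N 1.000, O 4.002
≈ 8:9:1:4 → C8H9NO4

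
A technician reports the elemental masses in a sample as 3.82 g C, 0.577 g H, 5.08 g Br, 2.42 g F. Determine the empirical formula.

C: 3.82 g ÷ 12.01 g/mol = 0.3181 mol
H: 0.577 g ÷ 1.008 g/mol = 0.5724 mol
Br: 5.08 g ÷ 79.90 g/mol = 0.06358 mol
F: 2.42 g ÷ 19.00 g/mol = 0.1274 mol
Ratios (÷ 0.06358): C 5.003, H 9.003, Br 1.000, F 2.003
→ C5H9BrF2

C5H9BrF2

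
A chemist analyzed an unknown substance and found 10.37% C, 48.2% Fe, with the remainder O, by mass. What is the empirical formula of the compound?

Assume 100 g: 10.37 g C, 48.2 g Fe, 41.43 g O.
C: 10.37 g ÷ 12.01 g/mol = 0.8634 mol
Fe: 48.2 g ÷ 55.85 g/mol = 0.863 mol
O: 41.43 g ÷ 16.00 g/mol = 2.589 mol
Ratios (÷ 0.863): C 1.000, Fe 1.000, O 3.000
≈ 1:1:3 → CFeO3

CFeO3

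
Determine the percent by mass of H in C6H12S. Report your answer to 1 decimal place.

Molar mass = 6(12.01) + 12(1.008) + 1(32.07) = 116.226 g/mol
Mass of H per mole = 12 × 1.008 = 12.096 g
% H = 12.096 / 116.226 × 100 = 10.4%

10.4%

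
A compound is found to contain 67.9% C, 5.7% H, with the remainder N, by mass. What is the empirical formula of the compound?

C3H3N

Assume 100 g: 67.9 g C, 5.7 g H, 26.4 g N.
C: 67.9 g ÷ 12.01 g/mol = 5.654 mol
H: 5.7 g ÷ 1.008 g/mol = 5.655 mol
N: 26.4 g ÷ 14.01 g/mol = 1.884 mol
Ratios (÷ 1.884): C 3.000, H 3.001, N 1.000
→ C3H3N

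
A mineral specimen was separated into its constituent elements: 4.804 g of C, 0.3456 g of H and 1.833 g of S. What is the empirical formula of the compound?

C: 4.804 g ÷ 12.01 g/mol = 0.4 mol
H: 0.3456 g ÷ 1.008 g/mol = 0.3429 mol
S: 1.833 g ÷ 32.07 g/mol = 0.05716 mol
Divide by the smallest (0.05716 mol S): C 6.998, H 5.999, S 1.000
→ C7H6S

C7H6S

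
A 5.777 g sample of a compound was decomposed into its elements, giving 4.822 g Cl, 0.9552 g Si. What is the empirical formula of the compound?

n(Cl) = 4.822/35.45 = 0.136, n(Si) = 0.9552/28.09 = 0.034
Divide by the smallest (0.034 mol Si): Cl 4.000, Si 1.000
Ratio ≈ 4:1, so the empirical formula is Cl4Si

Cl4Si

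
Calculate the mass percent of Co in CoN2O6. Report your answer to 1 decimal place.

Molar mass = 1(58.93) + 2(14.01) + 6(16.00) = 182.950 g/mol
Mass of Co per mole = 1 × 58.93 = 58.930 g
% Co = 58.930 / 182.950 × 100 = 32.2%

32.2%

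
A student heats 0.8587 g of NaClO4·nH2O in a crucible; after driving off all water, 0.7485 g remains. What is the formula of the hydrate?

Mass of water lost = 0.8587 − 0.7485 = 0.1102 g → 0.1102 / 18.02 = 0.006115 mol H2O
Molar mass of NaClO4 = 122.44 g/mol → mol NaClO4 = 0.7485 / 122.44 = 0.006113
n = 0.006115 / 0.006113 = 1.00 ≈ 1 → NaClO4·H2O

NaClO4·H2O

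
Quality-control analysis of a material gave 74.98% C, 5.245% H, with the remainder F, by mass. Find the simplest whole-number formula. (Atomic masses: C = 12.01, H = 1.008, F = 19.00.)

C6H5F

Assume 100 g: 74.98 g C, 5.245 g H, 19.775 g F.
C: 74.98 g ÷ 12.01 g/mol = 6.243 mol
H: 5.245 g ÷ 1.008 g/mol = 5.203 mol
F: 19.775 g ÷ 19.00 g/mol = 1.041 mol
Ratios (÷ 1.041): C 5.998, H 4.999, F 1.000
Ratio ≈ 6:5:1, so the empirical formula is C6H5F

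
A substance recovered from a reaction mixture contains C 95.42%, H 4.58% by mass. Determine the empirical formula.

C7H4

Assume 100 g: 95.42 g C, 4.58 g H.
Moles — C: 95.42 / 12.01 = 7.945 mol; H: 4.58 / 1.008 = 4.544 mol
Divide by the smallest (4.544 mol H): C 1.749, H 1.000
×4: C 6.99, H 4.00 → C7H4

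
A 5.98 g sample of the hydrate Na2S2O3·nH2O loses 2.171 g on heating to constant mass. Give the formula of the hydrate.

Mass of anhydrous Na2S2O3 = 5.98 − 2.171 = 3.809 g
mol H2O = 2.171 / 18.02 = 0.1205
Molar mass of Na2S2O3 = 158.12 g/mol → mol Na2S2O3 = 3.809 / 158.12 = 0.02409
n = 0.1205 / 0.02409 = 5.00 ≈ 5 → Na2S2O3·5H2O

Na2S2O3·5H2O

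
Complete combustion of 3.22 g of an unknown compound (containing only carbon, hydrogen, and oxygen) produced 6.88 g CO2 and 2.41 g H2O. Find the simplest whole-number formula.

mol C = 6.88 / 44.01 = 0.1563; mass C = 0.1563 × 12.01 = 1.878 g
mol H = 2 × (2.41 / 18.02) = 0.2675; mass H = 0.2675 × 1.008 = 0.2696 g
mass O = 3.22 − (2.147) = 1.073 g → mol O = 0.06705
Ratios (÷ 0.06705): C 2.331, H 3.989, O 1.000
Scaling by 3: C 6.99, H 11.97, O 3.00 → C7H12O3

C7H12O3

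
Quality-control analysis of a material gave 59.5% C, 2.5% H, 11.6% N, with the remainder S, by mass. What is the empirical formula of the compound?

Assume 100 g: 59.5 g C, 2.5 g H, 11.6 g N, 26.4 g S.
Moles — C: 59.5 / 12.01 = 4.954 mol; H: 2.5 / 1.008 = 2.48 mol; N: 11.6 / 14.01 = 0.828 mol; S: 26.4 / 32.07 = 0.8232 mol
Divide by the smallest (0.8232 mol S): C 6.018, H 3.013, N 1.006, S 1.000
≈ 6:3:1:1 → C6H3NS

C6H3NS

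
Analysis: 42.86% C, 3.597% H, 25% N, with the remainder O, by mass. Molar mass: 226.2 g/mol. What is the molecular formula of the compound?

C8H8N4O4

Assume 100 g: 42.86 g C, 3.597 g H, 25 g N, 28.543 g O.
n(C) = 42.86/12.01 = 3.569, n(H) = 3.597/1.008 = 3.568, n(N) = 25/14.01 = 1.784, n(O) = 28.543/16.00 = 1.784
Smallest is O at 1.784 mol; normalising gives C 2.000, H 2.000, N 1.000, O 1.000
≈ 2:2:1:1 → C2H2NO
Empirical-formula mass = 56.05 g/mol
n = 226.2 / 56.05 = 4.04 ≈ 4
Molecular formula = (C2H2NO)×4 = C8H8N4O4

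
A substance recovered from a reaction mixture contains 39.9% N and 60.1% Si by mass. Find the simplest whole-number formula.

N4Si3

Assume 100 g: 39.9 g N, 60.1 g Si.
N: 39.9 g ÷ 14.01 g/mol = 2.848 mol
Si: 60.1 g ÷ 28.09 g/mol = 2.14 mol
Smallest is Si at 2.14 mol; normalising gives N 1.331, Si 1.000
Scaling by 3: N 3.99, Si 3.00 → N4Si3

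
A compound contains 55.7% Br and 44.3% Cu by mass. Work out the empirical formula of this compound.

Assume 100 g: 55.7 g Br, 44.3 g Cu.
n(Br) = 55.7/79.90 = 0.6971, n(Cu) = 44.3/63.55 = 0.6971
Smallest is Cu at 0.6971 mol; normalising gives Br 1.000, Cu 1.000
→ BrCu

BrCu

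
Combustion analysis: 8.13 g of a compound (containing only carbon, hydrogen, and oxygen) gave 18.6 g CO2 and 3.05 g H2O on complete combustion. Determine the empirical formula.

C5H4O2

mol C = 18.6 / 44.01 = 0.4226; mass C = 0.4226 × 12.01 = 5.076 g
mol H = 2 × (3.05 / 18.02) = 0.3385; mass H = 0.3385 × 1.008 = 0.3412 g
mass O = 8.13 − (5.417) = 2.713 g → mol O = 0.1696
Divide by the smallest (0.1696 mol O): C 2.493, H 1.996, O 1.000
×2: C 4.99, H 3.99, O 2.00 → C5H4O2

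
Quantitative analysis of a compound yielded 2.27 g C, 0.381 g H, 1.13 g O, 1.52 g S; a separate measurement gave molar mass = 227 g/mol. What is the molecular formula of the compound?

C8H16O3S2

Moles — C: 2.27 / 12.01 = 0.189 mol; H: 0.381 / 1.008 = 0.378 mol; O: 1.13 / 16.00 = 0.07062 mol; S: 1.52 / 32.07 = 0.0474 mol
Ratios (÷ 0.0474): C 3.988, H 7.975, O 1.490, S 1.000
×2: C 7.98, H 15.95, O 2.98, S 2.00 → C8H16O3S2
Empirical-formula mass = 224.35 g/mol
n = 227 / 224.35 = 1.01 ≈ 1
Molecular formula = empirical formula = C8H16O3S2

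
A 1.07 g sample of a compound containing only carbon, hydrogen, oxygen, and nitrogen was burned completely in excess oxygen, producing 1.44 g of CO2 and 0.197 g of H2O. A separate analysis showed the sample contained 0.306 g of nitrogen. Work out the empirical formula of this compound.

C3H2N2O2

mol C = 1.44 / 44.01 = 0.03272; mass C = 0.03272 × 12.01 = 0.3930 g
mol H = 2 × (0.197 / 18.02) = 0.02186; mass H = 0.02186 × 1.008 = 0.02204 g
mol N = 0.306 / 14.01 = 0.02184
mass O = 1.07 − (0.7210) = 0.3490 g → mol O = 0.02181
Divide by the smallest (0.02181 mol O): C 1.500, H 1.002, N 1.001, O 1.000
Scaling by 2: C 3.00, H 2.00, N 2.00, O 2.00 → C3H2N2O2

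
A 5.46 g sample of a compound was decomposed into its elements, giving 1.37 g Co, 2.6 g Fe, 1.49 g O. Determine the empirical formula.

n(Co) = 1.37/58.93 = 0.02325, n(Fe) = 2.6/55.85 = 0.04655, n(O) = 1.49/16.00 = 0.09312
Smallest is Co at 0.02325 mol; normalising gives Co 1.000, Fe 2.002, O 4.006
→ CoFe2O4

CoFe2O4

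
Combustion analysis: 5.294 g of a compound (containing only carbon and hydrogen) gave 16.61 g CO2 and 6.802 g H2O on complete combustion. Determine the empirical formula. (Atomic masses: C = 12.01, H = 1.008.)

CH2

mol C = 16.61 / 44.01 = 0.3774; mass C = 0.3774 × 12.01 = 4.533 g
mol H = 2 × (6.802 / 18.02) = 0.7549; mass H = 0.7549 × 1.008 = 0.7610 g
Ratios (÷ 0.3774): C 1.000, H 2.000
→ CH2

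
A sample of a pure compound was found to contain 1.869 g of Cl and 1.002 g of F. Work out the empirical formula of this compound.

ClF

Moles — Cl: 1.869 / 35.45 = 0.05272 mol; F: 1.002 / 19.00 = 0.05274 mol
Divide by the smallest (0.05272 mol Cl): Cl 1.000, F 1.000
Ratio ≈ 1:1, so the empirical formula is ClF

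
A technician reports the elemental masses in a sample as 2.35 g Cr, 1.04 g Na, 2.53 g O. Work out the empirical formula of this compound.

n(Cr) = 2.35/52.00 = 0.04519, n(Na) = 1.04/22.99 = 0.04524, n(O) = 2.53/16.00 = 0.1581
Ratios (÷ 0.04519): Cr 1.000, Na 1.001, O 3.499
Multiply by 2: Cr 2.00, Na 2.00, O 7.00 → Cr2Na2O7

Cr2Na2O7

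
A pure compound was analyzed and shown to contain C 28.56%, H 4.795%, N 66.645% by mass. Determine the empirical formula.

CH2N2

Assume 100 g: 28.56 g C, 4.795 g H, 66.645 g N.
C: 28.56 g ÷ 12.01 g/mol = 2.378 mol
H: 4.795 g ÷ 1.008 g/mol = 4.757 mol
N: 66.645 g ÷ 14.01 g/mol = 4.757 mol
Smallest is C at 2.378 mol; normalising gives C 1.000, H 2.000, N 2.000
→ CH2N2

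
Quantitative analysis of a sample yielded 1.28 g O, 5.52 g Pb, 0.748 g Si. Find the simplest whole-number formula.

O3PbSi

O: 1.28 g ÷ 16.00 g/mol = 0.08 mol
Pb: 5.52 g ÷ 207.2 g/mol = 0.02664 mol
Si: 0.748 g ÷ 28.09 g/mol = 0.02663 mol
Ratios (÷ 0.02663): O 3.004, Pb 1.000, Si 1.000
→ O3PbSi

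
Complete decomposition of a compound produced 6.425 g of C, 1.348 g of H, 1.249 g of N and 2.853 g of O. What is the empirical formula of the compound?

C6H15NO2

C: 6.425 g ÷ 12.01 g/mol = 0.535 mol
H: 1.348 g ÷ 1.008 g/mol = 1.337 mol
N: 1.249 g ÷ 14.01 g/mol = 0.08915 mol
O: 2.853 g ÷ 16.00 g/mol = 0.1783 mol
Ratios (÷ 0.08915): C 6.001, H 15.000, N 1.000, O 2.000
→ C6H15NO2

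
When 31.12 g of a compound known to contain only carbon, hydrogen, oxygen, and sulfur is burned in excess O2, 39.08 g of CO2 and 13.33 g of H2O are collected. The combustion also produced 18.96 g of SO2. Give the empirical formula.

C3H5O2S

mol C = 39.08 / 44.01 = 0.8880; mass C = 0.8880 × 12.01 = 10.66 g
mol H = 2 × (13.33 / 18.02) = 1.479; mass H = 1.479 × 1.008 = 1.491 g
mol S = 18.96 / 64.07 = 0.2959; mass S = 9.490 g
mass O = 31.12 − (21.65) = 9.474 g → mol O = 0.5921
Divide by the smallest (0.2959 mol S): C 3.001, H 4.999, O 2.001, S 1.000
≈ 3:5:2:1 → C3H5O2S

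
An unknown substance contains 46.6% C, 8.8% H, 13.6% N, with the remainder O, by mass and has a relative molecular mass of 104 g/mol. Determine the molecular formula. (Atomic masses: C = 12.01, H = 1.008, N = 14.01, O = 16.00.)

Assume 100 g: 46.6 g C, 8.8 g H, 13.6 g N, 31 g O.
n(C) = 46.6/12.01 = 3.88, n(H) = 8.8/1.008 = 8.73, n(N) = 13.6/14.01 = 0.9707, n(O) = 31/16.00 = 1.938
Divide by the smallest (0.9707 mol N): C 3.997, H 8.993, N 1.000, O 1.996
Ratio ≈ 4:9:1:2, so the empirical formula is C4H9NO2
Empirical-formula mass = 103.12 g/mol
n = 104 / 103.12 = 1.01 ≈ 1
Molecular formula = empirical formula = C4H9NO2

C4H9NO2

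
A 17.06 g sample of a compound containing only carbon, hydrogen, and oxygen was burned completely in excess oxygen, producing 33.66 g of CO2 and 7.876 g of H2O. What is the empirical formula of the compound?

C7H8O4

mol C = 33.66 / 44.01 = 0.7648; mass C = 0.7648 × 12.01 = 9.186 g
mol H = 2 × (7.876 / 18.02) = 0.8741; mass H = 0.8741 × 1.008 = 0.8811 g
mass O = 17.06 − (10.07) = 6.993 g → mol O = 0.4371
Ratios (÷ 0.4371): C 1.750, H 2.000, O 1.000
Multiply by 4: C 7.00, H 8.00, O 4.00 → C7H8O4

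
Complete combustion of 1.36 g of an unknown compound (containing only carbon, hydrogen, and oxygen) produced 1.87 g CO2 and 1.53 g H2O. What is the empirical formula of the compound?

mol C = 1.87 / 44.01 = 0.04249; mass C = 0.04249 × 12.01 = 0.5103 g
mol H = 2 × (1.53 / 18.02) = 0.1698; mass H = 0.1698 × 1.008 = 0.1712 g
mass O = 1.36 − (0.6815) = 0.6785 g → mol O = 0.04241
Ratios (÷ 0.04241): C 1.002, H 4.004, O 1.000
Ratio ≈ 1:4:1, so the empirical formula is CH4O

CH4O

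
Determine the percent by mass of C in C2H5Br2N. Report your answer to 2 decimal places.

11.84%

Molar mass = 2(12.01) + 5(1.008) + 2(79.90) + 1(14.01) = 202.870 g/mol
Mass of C per mole = 2 × 12.01 = 24.020 g
% C = 24.020 / 202.870 × 100 = 11.84%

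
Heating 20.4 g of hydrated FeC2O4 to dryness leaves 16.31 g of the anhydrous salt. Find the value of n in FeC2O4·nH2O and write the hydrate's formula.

Mass of water lost = 20.4 − 16.31 = 4.09 g → 4.09 / 18.02 = 0.227 mol H2O
Molar mass of FeC2O4 = 143.87 g/mol → mol FeC2O4 = 16.31 / 143.87 = 0.1134
n = 0.227 / 0.1134 = 2.00 ≈ 2 → FeC2O4·2H2O

FeC2O4·2H2O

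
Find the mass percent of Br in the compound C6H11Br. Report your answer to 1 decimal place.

Molar mass = 6(12.01) + 11(1.008) + 1(79.90) = 163.048 g/mol
Mass of Br per mole = 1 × 79.90 = 79.900 g
% Br = 79.900 / 163.048 × 100 = 49.0%

49.0%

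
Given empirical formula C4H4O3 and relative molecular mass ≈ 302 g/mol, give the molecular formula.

C12H12O9

Empirical-formula mass = 100.07 g/mol
n = 302 / 100.07 = 3.02 ≈ 3
Molecular formula = (C4H4O3)3 = C12H12O9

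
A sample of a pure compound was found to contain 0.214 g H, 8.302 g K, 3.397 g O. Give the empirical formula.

HKO

Moles — H: 0.214 / 1.008 = 0.2123 mol; K: 8.302 / 39.10 = 0.2123 mol; O: 3.397 / 16.00 = 0.2123 mol
Ratios (÷ 0.2123): H 1.000, K 1.000, O 1.000
≈ 1:1:1 → HKO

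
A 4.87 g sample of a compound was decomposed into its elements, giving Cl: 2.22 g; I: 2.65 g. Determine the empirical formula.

Cl3I

Cl: 2.22 g ÷ 35.45 g/mol = 0.06262 mol
I: 2.65 g ÷ 126.90 g/mol = 0.02088 mol
Divide by the smallest (0.02088 mol I): Cl 2.999, I 1.000
→ Cl3I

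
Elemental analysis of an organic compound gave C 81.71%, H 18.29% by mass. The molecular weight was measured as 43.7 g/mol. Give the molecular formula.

Assume 100 g: 81.71 g C, 18.29 g H.
n(C) = 81.71/12.01 = 6.803, n(H) = 18.29/1.008 = 18.14
Smallest is C at 6.803 mol; normalising gives C 1.000, H 2.667
×3: C 3.00, H 8.00 → C3H8
Empirical-formula mass = 44.09 g/mol
n = 43.7 / 44.09 = 0.99 ≈ 1
Molecular formula = empirical formula = C3H8

C3H8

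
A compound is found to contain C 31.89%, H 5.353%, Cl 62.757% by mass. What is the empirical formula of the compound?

Assume 100 g: 31.89 g C, 5.353 g H, 62.757 g Cl.
C: 31.89 g ÷ 12.01 g/mol = 2.655 mol
H: 5.353 g ÷ 1.008 g/mol = 5.311 mol
Cl: 62.757 g ÷ 35.45 g/mol = 1.77 mol
Ratios (÷ 1.77): C 1.500, H 3.000, Cl 1.000
Scaling by 2: C 3.00, H 6.00, Cl 2.00 → C3H6Cl2

C3H6Cl2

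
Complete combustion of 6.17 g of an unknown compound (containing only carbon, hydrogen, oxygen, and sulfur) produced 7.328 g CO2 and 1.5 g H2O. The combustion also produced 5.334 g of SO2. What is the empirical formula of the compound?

C2H2OS

mol C = 7.328 / 44.01 = 0.1665; mass C = 0.1665 × 12.01 = 2.000 g
mol H = 2 × (1.5 / 18.02) = 0.1665; mass H = 0.1665 × 1.008 = 0.1678 g
mol S = 5.334 / 64.07 = 0.08325; mass S = 2.670 g
mass O = 6.17 − (4.837) = 1.333 g → mol O = 0.08328
Ratios (÷ 0.08325): C 2.000, H 2.000, O 1.000, S 1.000
→ C2H2OS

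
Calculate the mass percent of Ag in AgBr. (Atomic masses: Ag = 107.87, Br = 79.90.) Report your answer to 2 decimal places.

Molar mass = 1(107.87) + 1(79.90) = 187.770 g/mol
Mass of Ag per mole = 1 × 107.87 = 107.870 g
% Ag = 107.870 / 187.770 × 100 = 57.45%

57.45%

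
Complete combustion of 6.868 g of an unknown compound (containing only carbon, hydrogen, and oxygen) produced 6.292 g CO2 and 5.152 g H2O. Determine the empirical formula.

mol C = 6.292 / 44.01 = 0.1430; mass C = 0.1430 × 12.01 = 1.717 g
mol H = 2 × (5.152 / 18.02) = 0.5718; mass H = 0.5718 × 1.008 = 0.5764 g
mass O = 6.868 − (2.293) = 4.575 g → mol O = 0.2859
Smallest is C at 0.143 mol; normalising gives C 1.000, H 4.000, O 2.000
Ratio ≈ 1:4:2, so the empirical formula is CH4O2

CH4O2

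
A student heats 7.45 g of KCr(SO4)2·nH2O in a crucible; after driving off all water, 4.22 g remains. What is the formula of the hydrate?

KCr(SO4)2·12H2O

Mass of water lost = 7.45 − 4.22 = 3.23 g → 3.23 / 18.02 = 0.1792 mol H2O
Molar mass of KCr(SO4)2 = 283.24 g/mol → mol KCr(SO4)2 = 4.22 / 283.24 = 0.0149
n = 0.1792 / 0.0149 = 12.03 ≈ 12 → KCr(SO4)2·12H2O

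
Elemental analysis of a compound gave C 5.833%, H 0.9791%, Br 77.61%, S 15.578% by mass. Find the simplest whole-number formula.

Assume 100 g: 5.833 g C, 0.9791 g H, 77.61 g Br, 15.578 g S.
n(C) = 5.833/12.01 = 0.4857, n(H) = 0.9791/1.008 = 0.9713, n(Br) = 77.61/79.90 = 0.9713, n(S) = 15.578/32.07 = 0.4857
Divide by the smallest (0.4857 mol C): C 1.000, H 2.000, Br 2.000, S 1.000
→ CH2Br2S

CH2Br2S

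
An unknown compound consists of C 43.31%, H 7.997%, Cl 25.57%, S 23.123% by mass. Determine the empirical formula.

Assume 100 g: 43.31 g C, 7.997 g H, 25.57 g Cl, 23.123 g S.
n(C) = 43.31/12.01 = 3.606, n(H) = 7.997/1.008 = 7.934, n(Cl) = 25.57/35.45 = 0.7213, n(S) = 23.123/32.07 = 0.721
Ratios (÷ 0.721): C 5.001, H 11.003, Cl 1.000, S 1.000
≈ 5:11:1:1 → C5H11ClS

C5H11ClS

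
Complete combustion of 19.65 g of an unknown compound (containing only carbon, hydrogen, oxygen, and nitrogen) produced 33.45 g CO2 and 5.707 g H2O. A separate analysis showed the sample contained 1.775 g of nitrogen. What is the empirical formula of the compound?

mol C = 33.45 / 44.01 = 0.7601; mass C = 0.7601 × 12.01 = 9.128 g
mol H = 2 × (5.707 / 18.02) = 0.6334; mass H = 0.6334 × 1.008 = 0.6385 g
mol N = 1.775 / 14.01 = 0.1267
mass O = 19.65 − (11.54) = 8.108 g → mol O = 0.5068
Divide by the smallest (0.1267 mol N): C 5.999, H 4.999, N 1.000, O 4.000
Ratio ≈ 6:5:1:4, so the empirical formula is C6H5NO4

C6H5NO4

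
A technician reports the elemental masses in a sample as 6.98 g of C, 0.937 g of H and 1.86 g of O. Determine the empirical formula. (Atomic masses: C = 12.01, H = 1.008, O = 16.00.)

C5H8O

Moles — C: 6.98 / 12.01 = 0.5812 mol; H: 0.937 / 1.008 = 0.9296 mol; O: 1.86 / 16.00 = 0.1163 mol
Divide by the smallest (0.1163 mol O): C 4.999, H 7.996, O 1.000
Ratio ≈ 5:8:1, so the empirical formula is C5H8O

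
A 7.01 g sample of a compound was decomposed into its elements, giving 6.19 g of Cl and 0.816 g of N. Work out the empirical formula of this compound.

Cl3N

Moles — Cl: 6.19 / 35.45 = 0.1746 mol; N: 0.816 / 14.01 = 0.05824 mol
Divide by the smallest (0.05824 mol N): Cl 2.998, N 1.000
→ Cl3N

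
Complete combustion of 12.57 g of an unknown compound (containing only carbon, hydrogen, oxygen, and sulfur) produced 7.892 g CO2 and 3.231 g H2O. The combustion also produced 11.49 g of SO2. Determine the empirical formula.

mol C = 7.892 / 44.01 = 0.1793; mass C = 0.1793 × 12.01 = 2.154 g
mol H = 2 × (3.231 / 18.02) = 0.3586; mass H = 0.3586 × 1.008 = 0.3615 g
mol S = 11.49 / 64.07 = 0.1793; mass S = 5.751 g
mass O = 12.57 − (8.266) = 4.304 g → mol O = 0.2690
Ratios (÷ 0.1793): C 1.000, H 2.000, O 1.500, S 1.000
Multiply by 2: C 2.00, H 4.00, O 3.00, S 2.00 → C2H4O3S2

C2H4O3S2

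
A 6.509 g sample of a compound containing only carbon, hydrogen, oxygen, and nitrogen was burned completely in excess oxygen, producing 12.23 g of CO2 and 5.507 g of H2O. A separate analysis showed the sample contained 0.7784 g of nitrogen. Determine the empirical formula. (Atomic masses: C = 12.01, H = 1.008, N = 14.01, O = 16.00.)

mol C = 12.23 / 44.01 = 0.2779; mass C = 0.2779 × 12.01 = 3.337 g
mol H = 2 × (5.507 / 18.02) = 0.6112; mass H = 0.6112 × 1.008 = 0.6161 g
mol N = 0.7784 / 14.01 = 0.05556
mass O = 6.509 − (4.732) = 1.777 g → mol O = 0.1111
Ratios (÷ 0.05556): C 5.002, H 11.001, N 1.000, O 1.999
→ C5H11NO2

C5H11NO2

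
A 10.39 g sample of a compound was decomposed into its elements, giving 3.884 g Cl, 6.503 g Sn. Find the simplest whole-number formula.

n(Cl) = 3.884/35.45 = 0.1096, n(Sn) = 6.503/118.71 = 0.05478
Smallest is Sn at 0.05478 mol; normalising gives Cl 2.000, Sn 1.000
≈ 2:1 → Cl2Sn

Cl2Sn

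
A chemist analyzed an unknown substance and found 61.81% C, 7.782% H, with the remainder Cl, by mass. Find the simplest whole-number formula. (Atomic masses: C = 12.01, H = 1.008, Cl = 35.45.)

C6H9Cl

Assume 100 g: 61.81 g C, 7.782 g H, 30.408 g Cl.
C: 61.81 g ÷ 12.01 g/mol = 5.147 mol
H: 7.782 g ÷ 1.008 g/mol = 7.72 mol
Cl: 30.408 g ÷ 35.45 g/mol = 0.8578 mol
Smallest is Cl at 0.8578 mol; normalising gives C 6.000, H 9.000, Cl 1.000
≈ 6:9:1 → C6H9Cl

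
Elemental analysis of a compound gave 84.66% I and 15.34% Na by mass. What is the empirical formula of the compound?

INa

Assume 100 g: 84.66 g I, 15.34 g Na.
n(I) = 84.66/126.90 = 0.6671, n(Na) = 15.34/22.99 = 0.6672
Ratios (÷ 0.6671): I 1.000, Na 1.000
→ INa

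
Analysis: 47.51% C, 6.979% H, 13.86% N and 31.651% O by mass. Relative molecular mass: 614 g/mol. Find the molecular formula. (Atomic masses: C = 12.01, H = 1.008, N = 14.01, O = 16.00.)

Assume 100 g: 47.51 g C, 6.979 g H, 13.86 g N, 31.651 g O.
Moles — C: 47.51 / 12.01 = 3.956 mol; H: 6.979 / 1.008 = 6.924 mol; N: 13.86 / 14.01 = 0.9893 mol; O: 31.651 / 16.00 = 1.978 mol
Ratios (÷ 0.9893): C 3.999, H 6.999, N 1.000, O 2.000
≈ 4:7:1:2 → C4H7NO2
Empirical-formula mass = 101.11 g/mol
n = 614 / 101.11 = 6.07 ≈ 6
Molecular formula = (C4H7NO2)×6 = C24H42N6O12

C24H42N6O12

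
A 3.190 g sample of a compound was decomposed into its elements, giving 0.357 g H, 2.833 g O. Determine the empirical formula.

H2O

Moles — H: 0.357 / 1.008 = 0.3542 mol; O: 2.833 / 16.00 = 0.1771 mol
Ratios (÷ 0.1771): H 2.000, O 1.000
→ H2O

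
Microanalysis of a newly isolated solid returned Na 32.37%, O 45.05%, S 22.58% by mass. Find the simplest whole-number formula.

Assume 100 g: 32.37 g Na, 45.05 g O, 22.58 g S.
n(Na) = 32.37/22.99 = 1.408, n(O) = 45.05/16.00 = 2.816, n(S) = 22.58/32.07 = 0.7041
Smallest is S at 0.7041 mol; normalising gives Na 2.000, O 3.999, S 1.000
→ Na2O4S

Na2O4S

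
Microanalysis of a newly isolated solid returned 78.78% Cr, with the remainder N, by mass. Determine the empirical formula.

Assume 100 g: 78.78 g Cr, 21.22 g N.
Cr: 78.78 g ÷ 52.00 g/mol = 1.515 mol
N: 21.22 g ÷ 14.01 g/mol = 1.515 mol
Smallest is N at 1.515 mol; normalising gives Cr 1.000, N 1.000
≈ 1:1 → CrN

CrN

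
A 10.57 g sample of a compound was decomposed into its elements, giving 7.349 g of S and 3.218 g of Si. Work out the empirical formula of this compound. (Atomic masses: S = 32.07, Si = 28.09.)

S2Si

n(S) = 7.349/32.07 = 0.2292, n(Si) = 3.218/28.09 = 0.1146
Smallest is Si at 0.1146 mol; normalising gives S 2.000, Si 1.000
→ S2Si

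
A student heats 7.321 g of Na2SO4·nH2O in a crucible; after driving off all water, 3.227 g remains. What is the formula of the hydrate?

Mass of water lost = 7.321 − 3.227 = 4.094 g → 4.094 / 18.02 = 0.2272 mol H2O
Molar mass of Na2SO4 = 142.05 g/mol → mol Na2SO4 = 3.227 / 142.05 = 0.02272
n = 0.2272 / 0.02272 = 10.00 ≈ 10 → Na2SO4·10H2O

Na2SO4·10H2O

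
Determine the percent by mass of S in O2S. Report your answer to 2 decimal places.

50.05%

Molar mass = 2(16.00) + 1(32.07) = 64.070 g/mol
Mass of S per mole = 1 × 32.07 = 32.070 g
% S = 32.070 / 64.070 × 100 = 50.05%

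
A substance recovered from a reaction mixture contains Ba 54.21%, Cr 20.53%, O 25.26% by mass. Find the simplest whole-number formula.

Assume 100 g: 54.21 g Ba, 20.53 g Cr, 25.26 g O.
Ba: 54.21 g ÷ 137.33 g/mol = 0.3947 mol
Cr: 20.53 g ÷ 52.00 g/mol = 0.3948 mol
O: 25.26 g ÷ 16.00 g/mol = 1.579 mol
Divide by the smallest (0.3947 mol Ba): Ba 1.000, Cr 1.000, O 3.999
≈ 1:1:4 → BaCrO4

BaCrO4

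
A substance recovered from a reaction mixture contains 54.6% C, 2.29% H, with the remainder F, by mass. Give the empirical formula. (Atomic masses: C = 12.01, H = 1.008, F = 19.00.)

Assume 100 g: 54.6 g C, 2.29 g H, 43.11 g F.
C: 54.6 g ÷ 12.01 g/mol = 4.546 mol
H: 2.29 g ÷ 1.008 g/mol = 2.272 mol
F: 43.11 g ÷ 19.00 g/mol = 2.269 mol
Ratios (÷ 2.269): C 2.004, H 1.001, F 1.000
Ratio ≈ 2:1:1, so the empirical formula is C2HF

C2HF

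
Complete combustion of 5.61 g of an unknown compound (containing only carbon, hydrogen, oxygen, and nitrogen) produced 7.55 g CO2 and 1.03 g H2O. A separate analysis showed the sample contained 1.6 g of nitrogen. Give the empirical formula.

C3H2N2O2

mol C = 7.55 / 44.01 = 0.1716; mass C = 0.1716 × 12.01 = 2.060 g
mol H = 2 × (1.03 / 18.02) = 0.1143; mass H = 0.1143 × 1.008 = 0.1152 g
mol N = 1.6 / 14.01 = 0.1142
mass O = 5.61 − (3.776) = 1.834 g → mol O = 0.1147
Divide by the smallest (0.1142 mol N): C 1.502, H 1.001, N 1.000, O 1.004
×2: C 3.00, H 2.00, N 2.00, O 2.01 → C3H2N2O2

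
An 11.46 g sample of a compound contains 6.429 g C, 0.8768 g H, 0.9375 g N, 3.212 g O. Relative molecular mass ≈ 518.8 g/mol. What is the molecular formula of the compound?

C24H39N3O9

C: 6.429 g ÷ 12.01 g/mol = 0.5353 mol
H: 0.8768 g ÷ 1.008 g/mol = 0.8698 mol
N: 0.9375 g ÷ 14.01 g/mol = 0.06692 mol
O: 3.212 g ÷ 16.00 g/mol = 0.2008 mol
Ratios (÷ 0.06692): C 8.000, H 12.999, N 1.000, O 3.000
≈ 8:13:1:3 → C8H13NO3
Empirical-formula mass = 171.19 g/mol
n = 518.8 / 171.19 = 3.03 ≈ 3
Molecular formula = (C8H13NO3)×3 = C24H39N3O9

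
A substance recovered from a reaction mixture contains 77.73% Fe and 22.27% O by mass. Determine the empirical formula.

Assume 100 g: 77.73 g Fe, 22.27 g O.
Moles — Fe: 77.73 / 55.85 = 1.392 mol; O: 22.27 / 16.00 = 1.392 mol
Smallest is Fe at 1.392 mol; normalising gives Fe 1.000, O 1.000
→ FeO

FeO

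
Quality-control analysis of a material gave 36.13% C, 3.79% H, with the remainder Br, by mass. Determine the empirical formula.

C4H5Br

Assume 100 g: 36.13 g C, 3.79 g H, 60.08 g Br.
Moles — C: 36.13 / 12.01 = 3.008 mol; H: 3.79 / 1.008 = 3.76 mol; Br: 60.08 / 79.90 = 0.7519 mol
Ratios (÷ 0.7519): C 4.001, H 5.000, Br 1.000
→ C4H5Br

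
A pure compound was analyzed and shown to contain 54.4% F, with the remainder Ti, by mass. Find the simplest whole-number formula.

F3Ti

Assume 100 g: 54.4 g F, 45.6 g Ti.
n(F) = 54.4/19.00 = 2.863, n(Ti) = 45.6/47.87 = 0.9526
Ratios (÷ 0.9526): F 3.006, Ti 1.000
Ratio ≈ 3:1, so the empirical formula is F3Ti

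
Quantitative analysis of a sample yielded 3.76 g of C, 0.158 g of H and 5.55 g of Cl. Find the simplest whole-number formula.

C2HCl

C: 3.76 g ÷ 12.01 g/mol = 0.3131 mol
H: 0.158 g ÷ 1.008 g/mol = 0.1567 mol
Cl: 5.55 g ÷ 35.45 g/mol = 0.1566 mol
Smallest is Cl at 0.1566 mol; normalising gives C 2.000, H 1.001, Cl 1.000
≈ 2:1:1 → C2HCl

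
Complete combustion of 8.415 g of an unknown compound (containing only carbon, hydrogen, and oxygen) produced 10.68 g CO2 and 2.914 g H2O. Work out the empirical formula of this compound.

C3H4O4

mol C = 10.68 / 44.01 = 0.2427; mass C = 0.2427 × 12.01 = 2.914 g
mol H = 2 × (2.914 / 18.02) = 0.3234; mass H = 0.3234 × 1.008 = 0.3260 g
mass O = 8.415 − (3.240) = 5.175 g → mol O = 0.3234
Ratios (÷ 0.2427): C 1.000, H 1.333, O 1.333
×3: C 3.00, H 4.00, O 4.00 → C3H4O4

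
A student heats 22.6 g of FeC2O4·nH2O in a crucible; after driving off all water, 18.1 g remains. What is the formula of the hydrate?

FeC2O4·2H2O

Mass of water lost = 22.6 − 18.1 = 4.5 g → 4.5 / 18.02 = 0.2497 mol H2O
Molar mass of FeC2O4 = 143.87 g/mol → mol FeC2O4 = 18.1 / 143.87 = 0.1258
n = 0.2497 / 0.1258 = 1.98 ≈ 2 → FeC2O4·2H2O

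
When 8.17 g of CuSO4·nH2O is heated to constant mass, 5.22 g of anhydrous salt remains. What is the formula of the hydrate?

Mass of water lost = 8.17 − 5.22 = 2.95 g → 2.95 / 18.02 = 0.1637 mol H2O
Molar mass of CuSO4 = 159.62 g/mol → mol CuSO4 = 5.22 / 159.62 = 0.0327
n = 0.1637 / 0.0327 = 5.01 ≈ 5 → CuSO4·5H2O

CuSO4·5H2O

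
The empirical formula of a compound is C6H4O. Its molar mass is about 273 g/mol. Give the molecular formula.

C18H12O3

Empirical-formula mass = 92.09 g/mol
n = 273 / 92.09 = 2.96 ≈ 3
Molecular formula = (C6H4O)3 = C18H12O3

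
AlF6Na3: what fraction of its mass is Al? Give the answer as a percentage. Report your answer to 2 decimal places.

Molar mass = 1(26.98) + 6(19.00) + 3(22.99) = 209.950 g/mol
Mass of Al per mole = 1 × 26.98 = 26.980 g
% Al = 26.980 / 209.950 × 100 = 12.85%

12.85%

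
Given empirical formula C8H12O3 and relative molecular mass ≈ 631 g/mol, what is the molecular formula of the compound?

C32H48O12

Empirical-formula mass = 156.18 g/mol
n = 631 / 156.18 = 4.04 ≈ 4
Molecular formula = (C8H12O3)4 = C32H48O12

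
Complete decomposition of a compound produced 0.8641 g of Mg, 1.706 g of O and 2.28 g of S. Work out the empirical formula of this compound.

MgO3S2

Moles — Mg: 0.8641 / 24.31 = 0.03555 mol; O: 1.706 / 16.00 = 0.1066 mol; S: 2.28 / 32.07 = 0.07109 mol
Smallest is Mg at 0.03555 mol; normalising gives Mg 1.000, O 3.000, S 2.000
≈ 1:3:2 → MgO3S2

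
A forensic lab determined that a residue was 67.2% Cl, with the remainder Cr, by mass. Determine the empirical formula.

Assume 100 g: 67.2 g Cl, 32.8 g Cr.
n(Cl) = 67.2/35.45 = 1.896, n(Cr) = 32.8/52.00 = 0.6308
Smallest is Cr at 0.6308 mol; normalising gives Cl 3.005, Cr 1.000
→ Cl3Cr

Cl3Cr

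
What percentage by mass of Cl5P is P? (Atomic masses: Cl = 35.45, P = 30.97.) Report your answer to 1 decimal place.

Molar mass = 5(35.45) + 1(30.97) = 208.220 g/mol
Mass of P per mole = 1 × 30.97 = 30.970 g
% P = 30.970 / 208.220 × 100 = 14.9%

14.9%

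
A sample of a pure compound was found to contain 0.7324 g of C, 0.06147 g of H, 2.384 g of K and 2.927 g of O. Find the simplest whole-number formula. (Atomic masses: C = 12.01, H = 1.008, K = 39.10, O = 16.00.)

CHKO3

Moles — C: 0.7324 / 12.01 = 0.06098 mol; H: 0.06147 / 1.008 = 0.06098 mol; K: 2.384 / 39.10 = 0.06097 mol; O: 2.927 / 16.00 = 0.1829 mol
Smallest is K at 0.06097 mol; normalising gives C 1.000, H 1.000, K 1.000, O 3.000
Ratio ≈ 1:1:1:3, so the empirical formula is CHKO3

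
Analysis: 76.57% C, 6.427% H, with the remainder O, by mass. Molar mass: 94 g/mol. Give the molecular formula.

C6H6O

Assume 100 g: 76.57 g C, 6.427 g H, 17.003 g O.
n(C) = 76.57/12.01 = 6.376, n(H) = 6.427/1.008 = 6.376, n(O) = 17.003/16.00 = 1.063
Smallest is O at 1.063 mol; normalising gives C 5.999, H 6.000, O 1.000
≈ 6:6:1 → C6H6O
Empirical-formula mass = 94.11 g/mol
n = 94 / 94.11 = 1.00 ≈ 1
Molecular formula = empirical formula = C6H6O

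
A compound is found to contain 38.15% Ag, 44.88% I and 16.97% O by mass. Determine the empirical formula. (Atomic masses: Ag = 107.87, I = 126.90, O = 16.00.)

Assume 100 g: 38.15 g Ag, 44.88 g I, 16.97 g O.
Moles — Ag: 38.15 / 107.87 = 0.3537 mol; I: 44.88 / 126.90 = 0.3537 mol; O: 16.97 / 16.00 = 1.061 mol
Divide by the smallest (0.3537 mol I): Ag 1.000, I 1.000, O 2.999
≈ 1:1:3 → AgIO3

AgIO3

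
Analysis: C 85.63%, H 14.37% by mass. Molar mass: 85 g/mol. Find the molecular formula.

Assume 100 g: 85.63 g C, 14.37 g H.
Moles — C: 85.63 / 12.01 = 7.13 mol; H: 14.37 / 1.008 = 14.26 mol
Ratios (÷ 7.13): C 1.000, H 1.999
→ CH2
Empirical-formula mass = 14.03 g/mol
n = 85 / 14.03 = 6.06 ≈ 6
Molecular formula = (CH2)×6 = C6H12

C6H12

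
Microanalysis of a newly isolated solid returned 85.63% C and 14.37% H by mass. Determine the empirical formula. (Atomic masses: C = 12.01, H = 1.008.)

Assume 100 g: 85.63 g C, 14.37 g H.
Moles — C: 85.63 / 12.01 = 7.13 mol; H: 14.37 / 1.008 = 14.26 mol
Ratios (÷ 7.13): C 1.000, H 1.999
Ratio ≈ 1:2, so the empirical formula is CH2

CH2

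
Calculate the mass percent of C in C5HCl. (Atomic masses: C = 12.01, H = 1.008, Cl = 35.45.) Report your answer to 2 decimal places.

Molar mass = 5(12.01) + 1(1.008) + 1(35.45) = 96.508 g/mol
Mass of C per mole = 5 × 12.01 = 60.050 g
% C = 60.050 / 96.508 × 100 = 62.22%

62.22%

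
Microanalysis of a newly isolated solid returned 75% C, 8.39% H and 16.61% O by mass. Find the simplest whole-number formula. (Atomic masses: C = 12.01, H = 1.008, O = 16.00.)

C6H8O

Assume 100 g: 75 g C, 8.39 g H, 16.61 g O.
Moles — C: 75 / 12.01 = 6.245 mol; H: 8.39 / 1.008 = 8.323 mol; O: 16.61 / 16.00 = 1.038 mol
Smallest is O at 1.038 mol; normalising gives C 6.015, H 8.018, O 1.000
Ratio ≈ 6:8:1, so the empirical formula is C6H8O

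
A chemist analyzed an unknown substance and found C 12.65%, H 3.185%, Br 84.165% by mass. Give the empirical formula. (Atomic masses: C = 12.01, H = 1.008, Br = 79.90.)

CH3Br

Assume 100 g: 12.65 g C, 3.185 g H, 84.165 g Br.
n(C) = 12.65/12.01 = 1.053, n(H) = 3.185/1.008 = 3.16, n(Br) = 84.165/79.90 = 1.053
Divide by the smallest (1.053 mol C): C 1.000, H 3.000, Br 1.000
≈ 1:3:1 → CH3Br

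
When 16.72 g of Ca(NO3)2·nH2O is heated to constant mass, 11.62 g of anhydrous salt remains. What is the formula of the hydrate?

Ca(NO3)2·4H2O

Mass of water lost = 16.72 − 11.62 = 5.1 g → 5.1 / 18.02 = 0.283 mol H2O
Molar mass of Ca(NO3)2 = 164.10 g/mol → mol Ca(NO3)2 = 11.62 / 164.10 = 0.07081
n = 0.283 / 0.07081 = 4.00 ≈ 4 → Ca(NO3)2·4H2O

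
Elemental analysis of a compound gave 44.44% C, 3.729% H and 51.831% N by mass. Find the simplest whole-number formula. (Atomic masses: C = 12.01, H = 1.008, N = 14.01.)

CHN

Assume 100 g: 44.44 g C, 3.729 g H, 51.831 g N.
C: 44.44 g ÷ 12.01 g/mol = 3.7 mol
H: 3.729 g ÷ 1.008 g/mol = 3.699 mol
N: 51.831 g ÷ 14.01 g/mol = 3.7 mol
Divide by the smallest (3.699 mol H): C 1.000, H 1.000, N 1.000
≈ 1:1:1 → CHN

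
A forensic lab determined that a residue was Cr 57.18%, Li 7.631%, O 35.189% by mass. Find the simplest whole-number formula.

Assume 100 g: 57.18 g Cr, 7.631 g Li, 35.189 g O.
Moles — Cr: 57.18 / 52.00 = 1.1 mol; Li: 7.631 / 6.94 = 1.1 mol; O: 35.189 / 16.00 = 2.199 mol
Ratios (÷ 1.1): Cr 1.000, Li 1.000, O 2.000
≈ 1:1:2 → CrLiO2

CrLiO2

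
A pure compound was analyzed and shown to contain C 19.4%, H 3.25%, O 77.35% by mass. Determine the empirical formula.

Assume 100 g: 19.4 g C, 3.25 g H, 77.35 g O.
C: 19.4 g ÷ 12.01 g/mol = 1.615 mol
H: 3.25 g ÷ 1.008 g/mol = 3.224 mol
O: 77.35 g ÷ 16.00 g/mol = 4.834 mol
Ratios (÷ 1.615): C 1.000, H 1.996, O 2.993
≈ 1:2:3 → CH2O3

CH2O3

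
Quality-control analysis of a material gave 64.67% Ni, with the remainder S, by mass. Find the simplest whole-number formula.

NiS

Assume 100 g: 64.67 g Ni, 35.33 g S.
Ni: 64.67 g ÷ 58.69 g/mol = 1.102 mol
S: 35.33 g ÷ 32.07 g/mol = 1.102 mol
Ratios (÷ 1.102): Ni 1.000, S 1.000
Ratio ≈ 1:1, so the empirical formula is NiS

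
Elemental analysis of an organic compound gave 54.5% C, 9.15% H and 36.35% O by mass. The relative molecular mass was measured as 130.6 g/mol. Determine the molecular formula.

C6H12O3

Assume 100 g: 54.5 g C, 9.15 g H, 36.35 g O.
Moles — C: 54.5 / 12.01 = 4.538 mol; H: 9.15 / 1.008 = 9.077 mol; O: 36.35 / 16.00 = 2.272 mol
Divide by the smallest (2.272 mol O): C 1.997, H 3.996, O 1.000
≈ 2:4:1 → C2H4O
Empirical-formula mass = 44.05 g/mol
n = 130.6 / 44.05 = 2.96 ≈ 3
Molecular formula = (C2H4O)×3 = C6H12O3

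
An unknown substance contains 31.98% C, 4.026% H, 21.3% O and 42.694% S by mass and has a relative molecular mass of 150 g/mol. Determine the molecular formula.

Assume 100 g: 31.98 g C, 4.026 g H, 21.3 g O, 42.694 g S.
C: 31.98 g ÷ 12.01 g/mol = 2.663 mol
H: 4.026 g ÷ 1.008 g/mol = 3.994 mol
O: 21.3 g ÷ 16.00 g/mol = 1.331 mol
S: 42.694 g ÷ 32.07 g/mol = 1.331 mol
Divide by the smallest (1.331 mol O): C 2.000, H 3.000, O 1.000, S 1.000
Ratio ≈ 2:3:1:1, so the empirical formula is C2H3OS
Empirical-formula mass = 75.11 g/mol
n = 150 / 75.11 = 2.00 ≈ 2
Molecular formula = (C2H3OS)×2 = C4H6O2S2

C4H6O2S2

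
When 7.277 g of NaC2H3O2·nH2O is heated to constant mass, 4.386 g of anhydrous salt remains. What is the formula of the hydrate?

Mass of water lost = 7.277 − 4.386 = 2.891 g → 2.891 / 18.02 = 0.1604 mol H2O
Molar mass of NaC2H3O2 = 82.03 g/mol → mol NaC2H3O2 = 4.386 / 82.03 = 0.05347
n = 0.1604 / 0.05347 = 3.00 ≈ 3 → NaC2H3O2·3H2O

NaC2H3O2·3H2O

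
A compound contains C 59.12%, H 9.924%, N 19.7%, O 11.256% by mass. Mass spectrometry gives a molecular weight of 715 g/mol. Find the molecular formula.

Assume 100 g: 59.12 g C, 9.924 g H, 19.7 g N, 11.256 g O.
Moles — C: 59.12 / 12.01 = 4.923 mol; H: 9.924 / 1.008 = 9.845 mol; N: 19.7 / 14.01 = 1.406 mol; O: 11.256 / 16.00 = 0.7035 mol
Ratios (÷ 0.7035): C 6.997, H 13.995, N 1.999, O 1.000
→ C7H14N2O
Empirical-formula mass = 142.20 g/mol
n = 715 / 142.20 = 5.03 ≈ 5
Molecular formula = (C7H14N2O)×5 = C35H70N10O5

C35H70N10O5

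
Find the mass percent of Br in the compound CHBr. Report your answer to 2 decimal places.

Molar mass = 1(12.01) + 1(1.008) + 1(79.90) = 92.918 g/mol
Mass of Br per mole = 1 × 79.90 = 79.900 g
% Br = 79.900 / 92.918 × 100 = 85.99%

85.99%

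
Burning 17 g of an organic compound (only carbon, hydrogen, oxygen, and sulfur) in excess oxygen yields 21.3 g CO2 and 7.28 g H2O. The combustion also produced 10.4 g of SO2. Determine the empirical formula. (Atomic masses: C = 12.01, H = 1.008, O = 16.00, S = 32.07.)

mol C = 21.3 / 44.01 = 0.4840; mass C = 0.4840 × 12.01 = 5.813 g
mol H = 2 × (7.28 / 18.02) = 0.8080; mass H = 0.8080 × 1.008 = 0.8145 g
mol S = 10.4 / 64.07 = 0.1623; mass S = 5.206 g
mass O = 17 − (11.83) = 5.167 g → mol O = 0.3230
Divide by the smallest (0.1623 mol S): C 2.982, H 4.978, O 1.990, S 1.000
≈ 3:5:2:1 → C3H5O2S

C3H5O2S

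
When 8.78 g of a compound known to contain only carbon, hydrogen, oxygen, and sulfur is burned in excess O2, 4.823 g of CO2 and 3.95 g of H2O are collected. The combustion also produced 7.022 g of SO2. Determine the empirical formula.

CH4O2S

mol C = 4.823 / 44.01 = 0.1096; mass C = 0.1096 × 12.01 = 1.316 g
mol H = 2 × (3.95 / 18.02) = 0.4384; mass H = 0.4384 × 1.008 = 0.4419 g
mol S = 7.022 / 64.07 = 0.1096; mass S = 3.515 g
mass O = 8.78 − (5.273) = 3.507 g → mol O = 0.2192
Smallest is C at 0.1096 mol; normalising gives C 1.000, H 4.000, O 2.000, S 1.000
Ratio ≈ 1:4:2:1, so the empirical formula is CH4O2S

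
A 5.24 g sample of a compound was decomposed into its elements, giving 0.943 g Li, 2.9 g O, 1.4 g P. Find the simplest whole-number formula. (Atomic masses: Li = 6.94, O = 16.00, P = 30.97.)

Moles — Li: 0.943 / 6.94 = 0.1359 mol; O: 2.9 / 16.00 = 0.1812 mol; P: 1.4 / 30.97 = 0.04521 mol
Smallest is P at 0.04521 mol; normalising gives Li 3.006, O 4.010, P 1.000
Ratio ≈ 3:4:1, so the empirical formula is Li3O4P

Li3O4P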